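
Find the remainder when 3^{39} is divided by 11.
By Fermat: 3^{10} ≡ 1 mod 11. 39 = 3×10 + 9. So 3^{39} ≡ 3^{9} ≡ 4 mod 11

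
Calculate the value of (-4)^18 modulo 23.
By repeated squaring mod 23: (-4)^{1}≡19, (-4)^{2}≡16, (-4)^{4}≡3, (-4)^{8}≡9, (-4)^{16}≡12. Then (-4)^{18} = (-4)^{16+2} ≡ 12 × 16 ≡ 8 mod 23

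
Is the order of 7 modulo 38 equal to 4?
Powers of 7 mod 38: 7^1≡7, 7^2≡11, 7^3≡1. Already 7^3≡1, so the order is 3 < 4. No, the actual order is 3.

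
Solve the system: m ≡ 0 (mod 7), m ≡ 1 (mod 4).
M = 7 × 4 = 28. M₁ = 4, y₁ ≡ 2 (mod 7). M₂ = 7, y₂ ≡ 3 (mod 4). m = 0×4×2 + 1×7×3 ≡ 21 (mod 28)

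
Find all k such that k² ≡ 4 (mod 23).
The square roots of 4 mod 23 are 2 and 21. Verify: 2² = 4 ≡ 4 (mod 23)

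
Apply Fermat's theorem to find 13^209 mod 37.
By Fermat: 13^{36} ≡ 1 mod 37. 209 ≡ 29 mod 36. So 13^{209} ≡ 13^{29} ≡ 22 mod 37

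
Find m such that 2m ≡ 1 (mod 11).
Since 11 is prime, by Fermat 2^(-1) ≡ 2^{9} ≡ 6 (mod 11). Verify: 2 × 6 = 12 ≡ 1 (mod 11)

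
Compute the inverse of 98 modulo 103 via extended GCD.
Extended GCD: 98(41) + 103(-39) = 1. So 98^(-1) ≡ 41 mod 103. Verify: 98 × 41 = 4018 ≡ 1 mod 103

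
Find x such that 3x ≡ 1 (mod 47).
Since 47 is prime, by Fermat 3^(-1) ≡ 3^{45} ≡ 16 (mod 47). Verify: 3 × 16 = 48 ≡ 1 (mod 47)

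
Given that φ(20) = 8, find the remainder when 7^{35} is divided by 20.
By Euler: 7^{8} ≡ 1 mod 20 since gcd(7, 20) = 1. 35 = 4×8 + 3. So 7^{35} ≡ 7^{3} ≡ 3 mod 20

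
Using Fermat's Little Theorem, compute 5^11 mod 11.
By Fermat: 5^{10} ≡ 1 mod 11. So 5^{11} = 5^{10} · 5^{1} ≡ 5^{1} ≡ 5 mod 11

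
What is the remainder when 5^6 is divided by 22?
By repeated squaring (mod 22): 5^{1}≡5, 5^{2}≡3, 5^{4}≡9. Then 5^{6} = 5^{4+2} ≡ 9 × 3 ≡ 5 (mod 22)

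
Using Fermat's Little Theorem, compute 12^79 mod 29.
By Fermat: 12^{28} ≡ 1 mod 29. 79 = 2×28 + 23. So 12^{79} ≡ 12^{23} ≡ 17 mod 29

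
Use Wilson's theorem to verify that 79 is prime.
(78)! mod 79 = 78. Since this equals -1 (mod 79), Wilson confirms 79 is prime.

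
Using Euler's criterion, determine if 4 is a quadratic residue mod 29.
By Euler's criterion: 4^{14} ≡ 1 mod 29. Since this equals 1, 4 is a QR.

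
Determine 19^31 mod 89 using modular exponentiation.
By repeated squaring mod 89: 19^{1}≡19, 19^{2}≡5, 19^{4}≡25, 19^{8}≡2, 19^{16}≡4. Then 19^{31} = 19^{16+8+4+2+1} ≡ 4 × 2 × 25 × 5 × 19 ≡ 43 mod 89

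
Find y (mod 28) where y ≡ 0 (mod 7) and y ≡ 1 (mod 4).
M = 7 × 4 = 28. M₁ = 4, y₁ ≡ 2 (mod 7). M₂ = 7, y₂ ≡ 3 (mod 4). y = 0×4×2 + 1×7×3 ≡ 21 (mod 28)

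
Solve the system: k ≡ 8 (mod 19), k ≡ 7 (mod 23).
M = 19 × 23 = 437. M₁ = 23, y₁ ≡ 5 (mod 19). M₂ = 19, y₂ ≡ 17 (mod 23). k = 8×23×5 + 7×19×17 ≡ 122 (mod 437)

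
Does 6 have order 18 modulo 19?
6^{9} ≡ 1 mod 19 and 9 < 18, so ord_19(6) = 9 ≠ 18 and 6 is not a primitive root.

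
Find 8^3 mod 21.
8^{3} = 512 ≡ 8 mod 21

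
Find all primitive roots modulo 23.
There are φ(22) = 10 primitive roots mod 23: {5, 7, 10, 11, 14, 15, 17, 19, 20, 21}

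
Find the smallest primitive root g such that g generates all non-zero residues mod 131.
g = 2. For each prime q|130: 2^{65}≡130, 2^{26}≡53, 2^{10}≡107, none ≡ 1, so ord_131(2) = 130 and 2 is a primitive root.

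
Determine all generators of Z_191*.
There are φ(190) = 72 primitive roots mod 191: {19, 21, 22, 28, 29, 33, 35, 42, 44, 47, 53, 56, 57, 58, 61, 62, 63, 71, 73, 74, 76, 83, 87, 88, 89, 91, 93, 94, 95, 99, 101, 105, 106, 110, 111, 112, 113, 114, 116, 119, 123, 124, 126, 127, 131, 132, 137, 140, 141, 143, 145, 146, 148, 151, 157, 164, 165, 167, 168, 171, 173, 174, 175, 176, 178, 179, 181, 182, 183, 187, 188, 189}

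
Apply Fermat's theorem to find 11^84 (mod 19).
By Fermat: 11^{18} ≡ 1 (mod 19). 84 = 4×18 + 12. So 11^{84} ≡ 11^{12} ≡ 1 (mod 19)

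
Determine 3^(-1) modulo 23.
Since 23 is prime, by Fermat 3^(-1) ≡ 3^{21} ≡ 8 (mod 23). Verify: 3 × 8 = 24 ≡ 1 (mod 23)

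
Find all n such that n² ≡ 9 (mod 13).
The square roots of 9 mod 13 are 3 and 10. Verify: 3² = 9 ≡ 9 (mod 13)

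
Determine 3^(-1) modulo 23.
Since 23 is prime, by Fermat 3^(-1) ≡ 3^{21} ≡ 8 mod 23. Verify: 3 × 8 = 24 ≡ 1 mod 23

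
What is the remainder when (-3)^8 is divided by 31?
By repeated squaring mod 31: (-3)^{1}≡28, (-3)^{2}≡9, (-3)^{4}≡19, (-3)^{8}≡20. So (-3)^{8} ≡ 20 mod 31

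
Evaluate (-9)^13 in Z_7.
Using Fermat: (-9)^{6} ≡ 1 mod 7. 13 ≡ 1 mod 6. So (-9)^{13} ≡ (-9)^{1} ≡ 5 mod 7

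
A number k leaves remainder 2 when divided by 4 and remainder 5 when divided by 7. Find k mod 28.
M = 4 × 7 = 28. M₁ = 7, y₁ ≡ 3 mod 4. M₂ = 4, y₂ ≡ 2 mod 7. k = 2×7×3 + 5×4×2 ≡ 26 mod 28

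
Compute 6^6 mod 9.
By repeated squaring (mod 9): 6^{1}≡6, 6^{2}≡0, 6^{4}≡0. Then 6^{6} = 6^{4+2} ≡ 0 × 0 ≡ 0 (mod 9)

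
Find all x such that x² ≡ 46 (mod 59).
The square roots of 46 mod 59 are 20 and 39. Verify: 20² = 400 ≡ 46 (mod 59)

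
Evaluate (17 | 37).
(17/37) = 17^{18} mod 37 = -1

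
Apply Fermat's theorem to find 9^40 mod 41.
By Fermat's Little Theorem, 9^{40} ≡ 1 mod 41 since 41 is prime and gcd(9, 41) = 1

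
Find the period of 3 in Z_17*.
Powers of 3 mod 17: 3^1≡3, 3^2≡9, 3^3≡10, 3^4≡13, 3^5≡5, 3^6≡15, 3^7≡11, 3^8≡16, 3^9≡14, 3^10≡8, 3^11≡7, 3^12≡4, 3^13≡12, 3^14≡2, 3^15≡6, 3^16≡1. So the order of 3 is 16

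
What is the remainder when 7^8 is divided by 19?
By repeated squaring mod 19: 7^{1}≡7, 7^{2}≡11, 7^{4}≡7, 7^{8}≡11. So 7^{8} ≡ 11 mod 19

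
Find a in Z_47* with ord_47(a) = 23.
2 has order 23 mod 47 since 2^{23} ≡ 1 (mod 47) and no smaller power works.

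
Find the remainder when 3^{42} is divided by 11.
By Fermat: 3^{10} ≡ 1 mod 11. 42 = 4×10 + 2. So 3^{42} ≡ 3^{2} ≡ 9 mod 11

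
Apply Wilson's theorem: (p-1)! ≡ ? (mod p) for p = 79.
By Wilson's theorem, (78)! ≡ -1 ≡ 78 mod 79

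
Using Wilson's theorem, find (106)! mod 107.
By Wilson's theorem, (106)! ≡ -1 ≡ 106 (mod 107)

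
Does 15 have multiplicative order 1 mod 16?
Powers of 15 mod 16: 15^1≡15, 15^2≡1. 15^1≡15≢1, so ord ≠ 1. No, the actual order is 2.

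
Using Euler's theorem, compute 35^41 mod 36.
By Euler: 35^{12} ≡ 1 (mod 36) since gcd(35, 36) = 1. 41 = 3×12 + 5. So 35^{41} ≡ 35^{5} ≡ 35 (mod 36)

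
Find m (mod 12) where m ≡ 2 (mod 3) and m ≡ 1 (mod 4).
M = 3 × 4 = 12. M₁ = 4, y₁ ≡ 1 (mod 3). M₂ = 3, y₂ ≡ 3 (mod 4). m = 2×4×1 + 1×3×3 ≡ 5 (mod 12)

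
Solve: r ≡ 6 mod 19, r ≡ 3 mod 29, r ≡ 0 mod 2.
M = 19 × 29 × 2 = 1102. M₁ = 58, y₁ ≡ 1 mod 19. M₂ = 38, y₂ ≡ 13 mod 29. M₃ = 551, y₃ ≡ 1 mod 2. r = 6×58×1 + 3×38×13 + 0×551×1 ≡ 728 mod 1102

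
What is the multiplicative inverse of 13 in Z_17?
Since 17 is prime, by Fermat 13^(-1) ≡ 13^{15} ≡ 4 mod 17. Verify: 13 × 4 = 52 ≡ 1 mod 17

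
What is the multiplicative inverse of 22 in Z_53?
Since 53 is prime, by Fermat 22^(-1) ≡ 22^{51} ≡ 41 mod 53. Verify: 22 × 41 = 902 ≡ 1 mod 53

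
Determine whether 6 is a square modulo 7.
By Euler's criterion: 6^{3} ≡ 6 (mod 7). Since this equals -1 (≡ 6), 6 is not a QR.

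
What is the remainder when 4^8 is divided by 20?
By repeated squaring mod 20: 4^{1}≡4, 4^{2}≡16, 4^{4}≡16, 4^{8}≡16. So 4^{8} ≡ 16 mod 20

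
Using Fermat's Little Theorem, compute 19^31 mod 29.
By Fermat: 19^{28} ≡ 1 mod 29. So 19^{31} = 19^{28} · 19^{3} ≡ 19^{3} ≡ 15 mod 29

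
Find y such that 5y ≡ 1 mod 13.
Since 13 is prime, by Fermat 5^(-1) ≡ 5^{11} ≡ 8 mod 13. Verify: 5 × 8 = 40 ≡ 1 mod 13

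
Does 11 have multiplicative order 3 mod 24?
Powers of 11 mod 24: 11^1≡11, 11^2≡1. Already 11^2≡1, so the order is 2 < 3. No, the actual order is 2.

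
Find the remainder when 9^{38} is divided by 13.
By Fermat: 9^{12} ≡ 1 (mod 13). 38 = 3×12 + 2. So 9^{38} ≡ 9^{2} ≡ 3 (mod 13)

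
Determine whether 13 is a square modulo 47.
By Euler's criterion: 13^{23} ≡ 46 (mod 47). Since this equals -1 (≡ 46), 13 is not a QR.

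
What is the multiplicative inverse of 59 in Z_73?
Since 73 is prime, by Fermat 59^(-1) ≡ 59^{71} ≡ 26 mod 73. Verify: 59 × 26 = 1534 ≡ 1 mod 73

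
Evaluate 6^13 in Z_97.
By repeated squaring (mod 97): 6^{1}≡6, 6^{2}≡36, 6^{4}≡35, 6^{8}≡61. Then 6^{13} = 6^{8+4+1} ≡ 61 × 35 × 6 ≡ 6 (mod 97)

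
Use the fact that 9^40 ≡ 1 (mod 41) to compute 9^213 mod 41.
By Fermat: 9^{40} ≡ 1 (mod 41). 213 ≡ 13 (mod 40). So 9^{213} ≡ 9^{13} ≡ 9 (mod 41)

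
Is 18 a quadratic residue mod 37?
By Euler's criterion: 18^{18} ≡ 36 mod 37. Since this equals -1 (≡ 36), 18 is not a QR.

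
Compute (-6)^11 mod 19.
By repeated squaring (mod 19): (-6)^{1}≡13, (-6)^{2}≡17, (-6)^{4}≡4, (-6)^{8}≡16. Then (-6)^{11} = (-6)^{8+2+1} ≡ 16 × 17 × 13 ≡ 2 (mod 19)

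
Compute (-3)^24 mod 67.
By repeated squaring (mod 67): (-3)^{1}≡64, (-3)^{2}≡9, (-3)^{4}≡14, (-3)^{8}≡62, (-3)^{16}≡25. Then (-3)^{24} = (-3)^{16+8} ≡ 25 × 62 ≡ 9 (mod 67)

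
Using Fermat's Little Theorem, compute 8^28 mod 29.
By Fermat's Little Theorem, 8^{28} ≡ 1 mod 29 since 29 is prime and gcd(8, 29) = 1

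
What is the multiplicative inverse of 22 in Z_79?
Since 79 is prime, by Fermat 22^(-1) ≡ 22^{77} ≡ 18 (mod 79). Verify: 22 × 18 = 396 ≡ 1 (mod 79)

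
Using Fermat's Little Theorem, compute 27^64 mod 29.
By Fermat: 27^{28} ≡ 1 mod 29. 64 = 2×28 + 8. So 27^{64} ≡ 27^{8} ≡ 24 mod 29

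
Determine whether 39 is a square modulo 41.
By Euler's criterion: 39^{20} ≡ 1 (mod 41). Since this equals 1, 39 is a QR.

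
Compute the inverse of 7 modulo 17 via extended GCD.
Extended GCD: 7(5) + 17(-2) = 1. So 7^(-1) ≡ 5 (mod 17). Verify: 7 × 5 = 35 ≡ 1 (mod 17)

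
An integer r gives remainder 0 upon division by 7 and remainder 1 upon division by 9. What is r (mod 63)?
M = 7 × 9 = 63. M₁ = 9, y₁ ≡ 4 (mod 7). M₂ = 7, y₂ ≡ 4 (mod 9). r = 0×9×4 + 1×7×4 ≡ 28 (mod 63)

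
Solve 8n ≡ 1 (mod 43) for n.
Since 43 is prime, by Fermat 8^(-1) ≡ 8^{41} ≡ 27 (mod 43). Verify: 8 × 27 = 216 ≡ 1 (mod 43)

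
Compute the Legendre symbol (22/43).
(22/43) = 22^{21} mod 43 = -1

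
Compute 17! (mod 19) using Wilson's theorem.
(18)! = (17)! × (18) ≡ -1 (mod 19). So (17)! ≡ -1 × (18)^(-1) ≡ (-1)×(-1) = 1 (mod 19)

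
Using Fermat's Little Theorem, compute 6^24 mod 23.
By Fermat: 6^{22} ≡ 1 (mod 23). So 6^{24} = 6^{22} · 6^{2} ≡ 6^{2} ≡ 13 (mod 23)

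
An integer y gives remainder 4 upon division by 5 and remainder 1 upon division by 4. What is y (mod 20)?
M = 5 × 4 = 20. M₁ = 4, y₁ ≡ 4 (mod 5). M₂ = 5, y₂ ≡ 1 (mod 4). y = 4×4×4 + 1×5×1 ≡ 9 (mod 20)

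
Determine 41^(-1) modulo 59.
Since 59 is prime, by Fermat 41^(-1) ≡ 41^{57} ≡ 36 (mod 59). Verify: 41 × 36 = 1476 ≡ 1 (mod 59)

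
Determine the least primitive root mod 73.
g = 5. For each prime q|72: 5^{36}≡72, 5^{24}≡8, none ≡ 1, so ord_73(5) = 72 and 5 is a primitive root.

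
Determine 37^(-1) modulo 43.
Since 43 is prime, by Fermat 37^(-1) ≡ 37^{41} ≡ 7 mod 43. Verify: 37 × 7 = 259 ≡ 1 mod 43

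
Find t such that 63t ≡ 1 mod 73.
Since 73 is prime, by Fermat 63^(-1) ≡ 63^{71} ≡ 51 mod 73. Verify: 63 × 51 = 3213 ≡ 1 mod 73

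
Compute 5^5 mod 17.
By repeated squaring (mod 17): 5^{1}≡5, 5^{2}≡8, 5^{4}≡13. Then 5^{5} = 5^{4+1} ≡ 13 × 5 ≡ 14 (mod 17)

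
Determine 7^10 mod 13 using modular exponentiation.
By repeated squaring (mod 13): 7^{1}≡7, 7^{2}≡10, 7^{4}≡9, 7^{8}≡3. Then 7^{10} = 7^{8+2} ≡ 3 × 10 ≡ 4 (mod 13)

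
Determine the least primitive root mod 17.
g = 3. Powers: [3, 9, 10, 13, 5, 15, 11, 16, 14, 8, ...] generates all 16 non-zero residues.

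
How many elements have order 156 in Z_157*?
There are φ(157-1) = φ(156) = 48 primitive roots modulo 157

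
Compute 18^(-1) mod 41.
Since 41 is prime, by Fermat 18^(-1) ≡ 18^{39} ≡ 16 mod 41. Verify: 18 × 16 = 288 ≡ 1 mod 41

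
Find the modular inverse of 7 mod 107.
Since 107 is prime, by Fermat 7^(-1) ≡ 7^{105} ≡ 46 (mod 107). Verify: 7 × 46 = 322 ≡ 1 (mod 107)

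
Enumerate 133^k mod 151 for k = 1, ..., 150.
133^1, 133^2, ..., 133^{150} mod 151: [133, 22, 57, 31, 46, 78, 106, 55, 67, 2, 115, 44, 114, 62, 92, 5, 61, 110, 134, 4, 79, 88, 77, 124, 33, 10, 122, 69, 117, 8, 7, 25, 3, 97, 66, 20, 93, 138, 83, 16, 14, 50, 6, 43, 132, 40, 35, 125, 15, 32, 28, 100, 12, 86, 113, 80, 70, 99, 30, 64, 56, 49, 24, 21, 75, 9, 140, 47, 60, 128, 112, 98, 48, 42, 150, 18, 129, 94, 120, 105, 73, 45, 96, 84, 149, 36, 107, 37, 89, 59, 146, 90, 41, 17, 147, 72, 63, 74, 27, 118, 141, 29, 82, 34, 143, 144, 126, 148, 54, 85, 131, 58, 13, 68, 135, 137, 101, 145, 108, 19, 111, 116, 26, 136, 119, 123, 51, 139, 65, 38, 71, 81, 52, 121, 87, 95, 102, 127, 130, 76, 142, 11, 104, 91, 23, 39, 53, 103, 109, 1]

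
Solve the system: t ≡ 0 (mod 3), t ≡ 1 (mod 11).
M = 3 × 11 = 33. M₁ = 11, y₁ ≡ 2 (mod 3). M₂ = 3, y₂ ≡ 4 (mod 11). t = 0×11×2 + 1×3×4 ≡ 12 (mod 33)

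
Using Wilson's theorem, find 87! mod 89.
(88)! = (87)! × (88) ≡ -1 (mod 89). So (87)! ≡ -1 × (88)^(-1) ≡ (-1)×(-1) = 1 (mod 89)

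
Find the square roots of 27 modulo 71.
The square roots of 27 mod 71 are 58 and 13. Verify: 58² = 3364 ≡ 27 (mod 71)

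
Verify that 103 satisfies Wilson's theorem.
(102)! mod 103 = 102. Since this equals -1 mod 103, Wilson confirms 103 is prime.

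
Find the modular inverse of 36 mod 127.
Since 127 is prime, by Fermat 36^(-1) ≡ 36^{125} ≡ 60 mod 127. Verify: 36 × 60 = 2160 ≡ 1 mod 127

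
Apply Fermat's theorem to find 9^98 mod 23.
By Fermat: 9^{22} ≡ 1 mod 23. 98 = 4×22 + 10. So 9^{98} ≡ 9^{10} ≡ 18 mod 23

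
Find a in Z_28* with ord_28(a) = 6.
3 has order 6 mod 28 since 3^{6} ≡ 1 (mod 28) and no smaller power works.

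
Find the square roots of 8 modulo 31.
The square roots of 8 mod 31 are 16 and 15. Verify: 16² = 256 ≡ 8 mod 31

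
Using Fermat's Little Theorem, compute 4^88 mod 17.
By Fermat: 4^{16} ≡ 1 (mod 17). 88 = 5×16 + 8. So 4^{88} ≡ 4^{8} ≡ 1 (mod 17)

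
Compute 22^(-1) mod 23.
Since 23 is prime, by Fermat 22^(-1) ≡ 22^{21} ≡ 22 mod 23. Verify: 22 × 22 = 484 ≡ 1 mod 23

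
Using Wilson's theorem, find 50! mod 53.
(52)! = (50)! × (51) × (52) ≡ -1 (mod 53). So (50)! ≡ -1 × [(52)(51)]^(-1) ≡ 26 (mod 53)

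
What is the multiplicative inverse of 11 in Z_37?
Since 37 is prime, by Fermat 11^(-1) ≡ 11^{35} ≡ 27 (mod 37). Verify: 11 × 27 = 297 ≡ 1 (mod 37)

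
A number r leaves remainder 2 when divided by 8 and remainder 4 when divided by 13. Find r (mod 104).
M = 8 × 13 = 104. M₁ = 13, y₁ ≡ 5 (mod 8). M₂ = 8, y₂ ≡ 5 (mod 13). r = 2×13×5 + 4×8×5 ≡ 82 (mod 104)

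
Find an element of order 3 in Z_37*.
10 has order 3 mod 37 since 10^{3} ≡ 1 mod 37 and no smaller power works.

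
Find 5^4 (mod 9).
5^{4} = 625 ≡ 4 (mod 9)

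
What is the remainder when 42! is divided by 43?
By Wilson's theorem, (42)! ≡ -1 ≡ 42 (mod 43)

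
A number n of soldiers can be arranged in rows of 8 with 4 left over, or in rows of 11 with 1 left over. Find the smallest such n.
M = 8 × 11 = 88. M₁ = 11, y₁ ≡ 3 mod 8. M₂ = 8, y₂ ≡ 7 mod 11. n = 4×11×3 + 1×8×7 ≡ 12 mod 88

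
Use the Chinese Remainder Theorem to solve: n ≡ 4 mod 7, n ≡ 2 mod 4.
M = 7 × 4 = 28. M₁ = 4, y₁ ≡ 2 mod 7. M₂ = 7, y₂ ≡ 3 mod 4. n = 4×4×2 + 2×7×3 ≡ 18 mod 28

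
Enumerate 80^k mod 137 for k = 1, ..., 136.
80^1, 80^2, ..., 80^{136} mod 137: [80, 98, 31, 14, 24, 2, 23, 59, 62, 28, 48, 4, 46, 118, 124, 56, 96, 8, 92, 99, 111, 112, 55, 16, 47, 61, 85, 87, 110, 32, 94, 122, 33, 37, 83, 64, 51, 107, 66, 74, 29, 128, 102, 77, 132, 11, 58, 119, 67, 17, 127, 22, 116, 101, 134, 34, 117, 44, 95, 65, 131, 68, 97, 88, 53, 130, 125, 136, 57, 39, 106, 123, 113, 135, 114, 78, 75, 109, 89, 133, 91, 19, 13, 81, 41, 129, 45, 38, 26, 25, 82, 121, 90, 76, 52, 50, 27, 105, 43, 15, 104, 100, 54, 73, 86, 30, 71, 63, 108, 9, 35, 60, 5, 126, 79, 18, 70, 120, 10, 115, 21, 36, 3, 103, 20, 93, 42, 72, 6, 69, 40, 49, 84, 7, 12, 1]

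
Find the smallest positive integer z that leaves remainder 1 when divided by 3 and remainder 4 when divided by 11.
M = 3 × 11 = 33. M₁ = 11, y₁ ≡ 2 mod 3. M₂ = 3, y₂ ≡ 4 mod 11. z = 1×11×2 + 4×3×4 ≡ 4 mod 33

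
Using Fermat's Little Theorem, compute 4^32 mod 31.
By Fermat: 4^{30} ≡ 1 (mod 31). So 4^{32} = 4^{30} · 4^{2} ≡ 4^{2} ≡ 16 (mod 31)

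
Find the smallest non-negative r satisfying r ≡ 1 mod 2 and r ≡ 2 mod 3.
M = 2 × 3 = 6. M₁ = 3, y₁ ≡ 1 mod 2. M₂ = 2, y₂ ≡ 2 mod 3. r = 1×3×1 + 2×2×2 ≡ 5 mod 6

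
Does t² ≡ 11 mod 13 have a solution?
By Euler's criterion: 11^{6} ≡ 12 mod 13. Since this equals -1 (≡ 12), 11 is not a QR.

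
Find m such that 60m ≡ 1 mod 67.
Since 67 is prime, by Fermat 60^(-1) ≡ 60^{65} ≡ 19 mod 67. Verify: 60 × 19 = 1140 ≡ 1 mod 67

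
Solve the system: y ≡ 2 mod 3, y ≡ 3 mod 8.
M = 3 × 8 = 24. M₁ = 8, y₁ ≡ 2 mod 3. M₂ = 3, y₂ ≡ 3 mod 8. y = 2×8×2 + 3×3×3 ≡ 11 mod 24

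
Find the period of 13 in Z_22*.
Powers of 13 mod 22: 13^1≡13, 13^2≡15, 13^3≡19, 13^4≡5, 13^5≡21, 13^6≡9, 13^7≡7, 13^8≡3, 13^9≡17, 13^10≡1. So the order of 13 is 10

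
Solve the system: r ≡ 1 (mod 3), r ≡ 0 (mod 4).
M = 3 × 4 = 12. M₁ = 4, y₁ ≡ 1 (mod 3). M₂ = 3, y₂ ≡ 3 (mod 4). r = 1×4×1 + 0×3×3 ≡ 4 (mod 12)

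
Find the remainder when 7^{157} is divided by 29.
By Fermat: 7^{28} ≡ 1 (mod 29). 157 = 5×28 + 17. So 7^{157} ≡ 7^{17} ≡ 24 (mod 29)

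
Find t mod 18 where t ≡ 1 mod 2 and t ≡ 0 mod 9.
M = 2 × 9 = 18. M₁ = 9, y₁ ≡ 1 mod 2. M₂ = 2, y₂ ≡ 5 mod 9. t = 1×9×1 + 0×2×5 ≡ 9 mod 18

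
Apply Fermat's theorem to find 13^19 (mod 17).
By Fermat: 13^{16} ≡ 1 (mod 17). So 13^{19} = 13^{16} · 13^{3} ≡ 13^{3} ≡ 4 (mod 17)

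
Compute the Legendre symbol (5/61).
(5/61) = 5^{30} mod 61 = 1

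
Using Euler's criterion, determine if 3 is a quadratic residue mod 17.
By Euler's criterion: 3^{8} ≡ 16 (mod 17). Since this equals -1 (≡ 16), 3 is not a QR.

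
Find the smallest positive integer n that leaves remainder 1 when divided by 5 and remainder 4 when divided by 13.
M = 5 × 13 = 65. M₁ = 13, y₁ ≡ 2 (mod 5). M₂ = 5, y₂ ≡ 8 (mod 13). n = 1×13×2 + 4×5×8 ≡ 56 (mod 65)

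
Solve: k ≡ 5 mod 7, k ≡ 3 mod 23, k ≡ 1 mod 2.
M = 7 × 23 × 2 = 322. M₁ = 46, y₁ ≡ 2 mod 7. M₂ = 14, y₂ ≡ 5 mod 23. M₃ = 161, y₃ ≡ 1 mod 2. k = 5×46×2 + 3×14×5 + 1×161×1 ≡ 187 mod 322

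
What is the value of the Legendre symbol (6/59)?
(6/59) = 6^{29} mod 59 = -1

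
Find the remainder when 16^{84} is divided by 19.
By Fermat: 16^{18} ≡ 1 (mod 19). 84 = 4×18 + 12. So 16^{84} ≡ 16^{12} ≡ 11 (mod 19)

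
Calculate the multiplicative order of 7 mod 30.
Powers of 7 mod 30: 7^1≡7, 7^2≡19, 7^3≡13, 7^4≡1. So the order of 7 is 4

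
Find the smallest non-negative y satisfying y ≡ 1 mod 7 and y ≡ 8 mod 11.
M = 7 × 11 = 77. M₁ = 11, y₁ ≡ 2 mod 7. M₂ = 7, y₂ ≡ 8 mod 11. y = 1×11×2 + 8×7×8 ≡ 8 mod 77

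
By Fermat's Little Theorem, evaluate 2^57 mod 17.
By Fermat: 2^{16} ≡ 1 mod 17. 57 = 3×16 + 9. So 2^{57} ≡ 2^{9} ≡ 2 mod 17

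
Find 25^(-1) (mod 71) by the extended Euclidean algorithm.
Extended GCD: 25(-17) + 71(6) = 1. So 25^(-1) ≡ -17 ≡ 54 (mod 71). Verify: 25 × 54 = 1350 ≡ 1 (mod 71)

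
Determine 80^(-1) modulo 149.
Since 149 is prime, by Fermat 80^(-1) ≡ 80^{147} ≡ 95 mod 149. Verify: 80 × 95 = 7600 ≡ 1 mod 149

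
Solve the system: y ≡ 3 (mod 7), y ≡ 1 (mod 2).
M = 7 × 2 = 14. M₁ = 2, y₁ ≡ 4 (mod 7). M₂ = 7, y₂ ≡ 1 (mod 2). y = 3×2×4 + 1×7×1 ≡ 3 (mod 14)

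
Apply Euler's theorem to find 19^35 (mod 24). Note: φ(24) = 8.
By Euler: 19^{8} ≡ 1 (mod 24) since gcd(19, 24) = 1. 35 = 4×8 + 3. So 19^{35} ≡ 19^{3} ≡ 19 (mod 24)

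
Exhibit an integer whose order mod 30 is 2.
11 has order 2 mod 30 since 11^{2} ≡ 1 (mod 30) and no smaller power works.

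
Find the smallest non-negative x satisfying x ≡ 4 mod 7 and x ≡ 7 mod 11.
M = 7 × 11 = 77. M₁ = 11, y₁ ≡ 2 mod 7. M₂ = 7, y₂ ≡ 8 mod 11. x = 4×11×2 + 7×7×8 ≡ 18 mod 77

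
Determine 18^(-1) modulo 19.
Since 19 is prime, by Fermat 18^(-1) ≡ 18^{17} ≡ 18 (mod 19). Verify: 18 × 18 = 324 ≡ 1 (mod 19)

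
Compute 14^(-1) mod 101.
Since 101 is prime, by Fermat 14^(-1) ≡ 14^{99} ≡ 65 mod 101. Verify: 14 × 65 = 910 ≡ 1 mod 101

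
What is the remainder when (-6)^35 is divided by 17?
Using Fermat: (-6)^{16} ≡ 1 (mod 17). 35 ≡ 3 (mod 16). So (-6)^{35} ≡ (-6)^{3} ≡ 5 (mod 17)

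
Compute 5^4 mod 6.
5^{4} = 625 ≡ 1 (mod 6)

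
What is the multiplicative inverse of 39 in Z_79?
Since 79 is prime, by Fermat 39^(-1) ≡ 39^{77} ≡ 77 (mod 79). Verify: 39 × 77 = 3003 ≡ 1 (mod 79)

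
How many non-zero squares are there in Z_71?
The squaring map on Z_71* is 2-to-1, so there are (70)/2 = 35 QRs.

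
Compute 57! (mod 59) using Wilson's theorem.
(58)! = (57)! × (58) ≡ -1 (mod 59). So (57)! ≡ -1 × (58)^(-1) ≡ (-1)×(-1) = 1 (mod 59)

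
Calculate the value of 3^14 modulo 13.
Using Fermat: 3^{12} ≡ 1 mod 13. 14 ≡ 2 mod 12. So 3^{14} ≡ 3^{2} ≡ 9 mod 13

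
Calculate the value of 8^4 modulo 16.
8^{4} = 4096 ≡ 0 (mod 16)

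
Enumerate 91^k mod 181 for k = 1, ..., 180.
91^1, 91^2, ..., 91^{180} mod 181: [91, 136, 68, 34, 17, 99, 140, 70, 35, 108, 54, 27, 104, 52, 26, 13, 97, 139, 160, 80, 40, 20, 10, 5, 93, 137, 159, 170, 85, 133, 157, 169, 175, 178, 89, 135, 158, 79, 130, 65, 123, 152, 76, 38, 19, 100, 50, 25, 103, 142, 71, 126, 63, 122, 61, 121, 151, 166, 83, 132, 66, 33, 107, 144, 72, 36, 18, 9, 95, 138, 69, 125, 153, 167, 174, 87, 134, 67, 124, 62, 31, 106, 53, 117, 149, 165, 173, 177, 179, 180, 90, 45, 113, 147, 164, 82, 41, 111, 146, 73, 127, 154, 77, 129, 155, 168, 84, 42, 21, 101, 141, 161, 171, 176, 88, 44, 22, 11, 96, 48, 24, 12, 6, 3, 92, 46, 23, 102, 51, 116, 58, 29, 105, 143, 162, 81, 131, 156, 78, 39, 110, 55, 118, 59, 120, 60, 30, 15, 98, 49, 115, 148, 74, 37, 109, 145, 163, 172, 86, 43, 112, 56, 28, 14, 7, 94, 47, 114, 57, 119, 150, 75, 128, 64, 32, 16, 8, 4, 2, 1]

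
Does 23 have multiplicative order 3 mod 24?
Powers of 23 mod 24: 23^1≡23, 23^2≡1. Already 23^2≡1, so the order is 2 < 3. No, the actual order is 2.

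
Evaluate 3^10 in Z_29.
By repeated squaring mod 29: 3^{1}≡3, 3^{2}≡9, 3^{4}≡23, 3^{8}≡7. Then 3^{10} = 3^{8+2} ≡ 7 × 9 ≡ 5 mod 29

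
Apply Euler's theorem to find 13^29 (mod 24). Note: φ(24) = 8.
By Euler: 13^{8} ≡ 1 (mod 24) since gcd(13, 24) = 1. 29 = 3×8 + 5. So 13^{29} ≡ 13^{5} ≡ 13 (mod 24)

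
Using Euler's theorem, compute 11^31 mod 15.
By Euler: 11^{8} ≡ 1 mod 15 since gcd(11, 15) = 1. 31 = 3×8 + 7. So 11^{31} ≡ 11^{7} ≡ 11 mod 15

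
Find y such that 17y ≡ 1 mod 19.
Since 19 is prime, by Fermat 17^(-1) ≡ 17^{17} ≡ 9 mod 19. Verify: 17 × 9 = 153 ≡ 1 mod 19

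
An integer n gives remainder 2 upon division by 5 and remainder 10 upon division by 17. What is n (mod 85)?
M = 5 × 17 = 85. M₁ = 17, y₁ ≡ 3 (mod 5). M₂ = 5, y₂ ≡ 7 (mod 17). n = 2×17×3 + 10×5×7 ≡ 27 (mod 85)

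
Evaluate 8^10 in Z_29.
By repeated squaring mod 29: 8^{1}≡8, 8^{2}≡6, 8^{4}≡7, 8^{8}≡20. Then 8^{10} = 8^{8+2} ≡ 20 × 6 ≡ 4 mod 29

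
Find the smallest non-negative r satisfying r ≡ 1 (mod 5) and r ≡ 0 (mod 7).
M = 5 × 7 = 35. M₁ = 7, y₁ ≡ 3 (mod 5). M₂ = 5, y₂ ≡ 3 (mod 7). r = 1×7×3 + 0×5×3 ≡ 21 (mod 35)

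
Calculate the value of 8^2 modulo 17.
8^{2} = 64 ≡ 13 mod 17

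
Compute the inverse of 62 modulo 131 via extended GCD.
Extended GCD: 62(-19) + 131(9) = 1. So 62^(-1) ≡ -19 ≡ 112 mod 131. Verify: 62 × 112 = 6944 ≡ 1 mod 131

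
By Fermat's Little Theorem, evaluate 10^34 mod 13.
By Fermat: 10^{12} ≡ 1 (mod 13). 34 = 2×12 + 10. So 10^{34} ≡ 10^{10} ≡ 3 (mod 13)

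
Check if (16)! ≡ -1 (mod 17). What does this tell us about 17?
(16)! mod 17 = 16. Since this equals -1 (mod 17), Wilson confirms 17 is prime.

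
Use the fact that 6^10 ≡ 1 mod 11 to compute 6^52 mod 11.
By Fermat: 6^{10} ≡ 1 mod 11. 52 = 5×10 + 2. So 6^{52} ≡ 6^{2} ≡ 3 mod 11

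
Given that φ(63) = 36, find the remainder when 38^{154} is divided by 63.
By Euler: 38^{36} ≡ 1 (mod 63) since gcd(38, 63) = 1. 154 = 4×36 + 10. So 38^{154} ≡ 38^{10} ≡ 25 (mod 63)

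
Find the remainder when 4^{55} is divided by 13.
By Fermat: 4^{12} ≡ 1 (mod 13). 55 = 4×12 + 7. So 4^{55} ≡ 4^{7} ≡ 4 (mod 13)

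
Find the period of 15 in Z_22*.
Powers of 15 mod 22: 15^1≡15, 15^2≡5, 15^3≡9, 15^4≡3, 15^5≡1. So the order of 15 is 5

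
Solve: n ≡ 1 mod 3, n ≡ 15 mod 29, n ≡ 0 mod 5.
M = 3 × 29 × 5 = 435. M₁ = 145, y₁ ≡ 1 mod 3. M₂ = 15, y₂ ≡ 2 mod 29. M₃ = 87, y₃ ≡ 3 mod 5. n = 1×145×1 + 15×15×2 + 0×87×3 ≡ 160 mod 435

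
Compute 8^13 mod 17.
By repeated squaring mod 17: 8^{1}≡8, 8^{2}≡13, 8^{4}≡16, 8^{8}≡1. Then 8^{13} = 8^{8+4+1} ≡ 1 × 16 × 8 ≡ 9 mod 17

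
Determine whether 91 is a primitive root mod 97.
91^{12} ≡ 1 (mod 97) and 12 < 96, so ord_97(91) = 12 ≠ 96 and 91 is not a primitive root.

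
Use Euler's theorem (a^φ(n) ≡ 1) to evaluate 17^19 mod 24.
By Euler: 17^{8} ≡ 1 mod 24 since gcd(17, 24) = 1. 19 = 2×8 + 3. So 17^{19} ≡ 17^{3} ≡ 17 mod 24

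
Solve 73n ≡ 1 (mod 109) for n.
Since 109 is prime, by Fermat 73^(-1) ≡ 73^{107} ≡ 3 (mod 109). Verify: 73 × 3 = 219 ≡ 1 (mod 109)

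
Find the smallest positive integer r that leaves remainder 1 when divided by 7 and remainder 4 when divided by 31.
M = 7 × 31 = 217. M₁ = 31, y₁ ≡ 5 (mod 7). M₂ = 7, y₂ ≡ 9 (mod 31). r = 1×31×5 + 4×7×9 ≡ 190 (mod 217)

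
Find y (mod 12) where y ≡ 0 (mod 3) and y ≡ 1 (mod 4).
M = 3 × 4 = 12. M₁ = 4, y₁ ≡ 1 (mod 3). M₂ = 3, y₂ ≡ 3 (mod 4). y = 0×4×1 + 1×3×3 ≡ 9 (mod 12)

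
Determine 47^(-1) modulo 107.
Since 107 is prime, by Fermat 47^(-1) ≡ 47^{105} ≡ 41 mod 107. Verify: 47 × 41 = 1927 ≡ 1 mod 107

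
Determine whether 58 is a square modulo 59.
By Euler's criterion: 58^{29} ≡ 58 mod 59. Since this equals -1 (≡ 58), 58 is not a QR.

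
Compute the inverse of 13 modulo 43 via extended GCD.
Extended GCD: 13(10) + 43(-3) = 1. So 13^(-1) ≡ 10 mod 43. Verify: 13 × 10 = 130 ≡ 1 mod 43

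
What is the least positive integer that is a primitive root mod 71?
g = 7. Powers: [7, 49, 59, 58, 51, 2, ...] generates all 70 non-zero residues.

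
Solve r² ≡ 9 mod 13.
The square roots of 9 mod 13 are 3 and 10. Verify: 3² = 9 ≡ 9 mod 13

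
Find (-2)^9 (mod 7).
Using Fermat: (-2)^{6} ≡ 1 (mod 7). 9 ≡ 3 (mod 6). So (-2)^{9} ≡ (-2)^{3} ≡ 6 (mod 7)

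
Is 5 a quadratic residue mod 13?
By Euler's criterion: 5^{6} ≡ 12 (mod 13). Since this equals -1 (≡ 12), 5 is not a QR.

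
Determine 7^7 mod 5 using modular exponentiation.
Using Fermat: 7^{4} ≡ 1 mod 5. 7 ≡ 3 mod 4. So 7^{7} ≡ 7^{3} ≡ 3 mod 5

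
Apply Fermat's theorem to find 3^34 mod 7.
By Fermat: 3^{6} ≡ 1 mod 7. 34 = 5×6 + 4. So 3^{34} ≡ 3^{4} ≡ 4 mod 7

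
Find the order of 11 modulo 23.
Powers of 11 mod 23: 11^1≡11, 11^2≡6, 11^3≡20, 11^4≡13, 11^5≡5, 11^6≡9, 11^7≡7, 11^8≡8, 11^9≡19, 11^10≡2, 11^11≡22, 11^12≡12, 11^13≡17, 11^14≡3, 11^15≡10, 11^16≡18, 11^17≡14, 11^18≡16, 11^19≡15, 11^20≡4, 11^21≡21, 11^22≡1. So the order of 11 is 22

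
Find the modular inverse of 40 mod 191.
Since 191 is prime, by Fermat 40^(-1) ≡ 40^{189} ≡ 43 mod 191. Verify: 40 × 43 = 1720 ≡ 1 mod 191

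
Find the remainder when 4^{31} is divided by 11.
By Fermat: 4^{10} ≡ 1 mod 11. 31 = 3×10 + 1. So 4^{31} ≡ 4^{1} ≡ 4 mod 11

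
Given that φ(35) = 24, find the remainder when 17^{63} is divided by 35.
By Euler: 17^{24} ≡ 1 (mod 35) since gcd(17, 35) = 1. 63 = 2×24 + 15. So 17^{63} ≡ 17^{15} ≡ 13 (mod 35)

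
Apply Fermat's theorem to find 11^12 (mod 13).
By Fermat's Little Theorem, 11^{12} ≡ 1 (mod 13) since 13 is prime and gcd(11, 13) = 1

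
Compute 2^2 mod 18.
2^{2} = 4 ≡ 4 (mod 18)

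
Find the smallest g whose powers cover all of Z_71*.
g = 7. Powers: [7, 49, 59, 58, 51, 2, ...] generates all 70 non-zero residues.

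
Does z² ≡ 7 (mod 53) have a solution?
By Euler's criterion: 7^{26} ≡ 1 (mod 53). Since this equals 1, 7 is a QR.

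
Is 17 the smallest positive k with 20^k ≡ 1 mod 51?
Powers of 20 mod 51: 20^1≡20, 20^2≡43, 20^3≡44, 20^4≡13, 20^5≡5, 20^6≡49, 20^7≡11, 20^8≡16, 20^9≡14, 20^10≡25, 20^11≡41, 20^12≡4, 20^13≡29, 20^14≡19, 20^15≡23, 20^16≡1. Already 20^16≡1, so the order is 16 < 17. No, the actual order is 16.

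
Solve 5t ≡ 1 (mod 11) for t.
Since 11 is prime, by Fermat 5^(-1) ≡ 5^{9} ≡ 9 (mod 11). Verify: 5 × 9 = 45 ≡ 1 (mod 11)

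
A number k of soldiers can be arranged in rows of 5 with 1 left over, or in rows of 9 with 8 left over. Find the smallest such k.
M = 5 × 9 = 45. M₁ = 9, y₁ ≡ 4 mod 5. M₂ = 5, y₂ ≡ 2 mod 9. k = 1×9×4 + 8×5×2 ≡ 26 mod 45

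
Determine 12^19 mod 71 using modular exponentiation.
By repeated squaring (mod 71): 12^{1}≡12, 12^{2}≡2, 12^{4}≡4, 12^{8}≡16, 12^{16}≡43. Then 12^{19} = 12^{16+2+1} ≡ 43 × 2 × 12 ≡ 38 (mod 71)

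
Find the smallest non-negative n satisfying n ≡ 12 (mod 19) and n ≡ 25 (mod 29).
M = 19 × 29 = 551. M₁ = 29, y₁ ≡ 2 (mod 19). M₂ = 19, y₂ ≡ 26 (mod 29). n = 12×29×2 + 25×19×26 ≡ 373 (mod 551)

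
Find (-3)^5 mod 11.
By repeated squaring mod 11: (-3)^{1}≡8, (-3)^{2}≡9, (-3)^{4}≡4. Then (-3)^{5} = (-3)^{4+1} ≡ 4 × 8 ≡ 10 mod 11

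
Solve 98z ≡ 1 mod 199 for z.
Since 199 is prime, by Fermat 98^(-1) ≡ 98^{197} ≡ 132 mod 199. Verify: 98 × 132 = 12936 ≡ 1 mod 199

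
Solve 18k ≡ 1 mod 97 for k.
Since 97 is prime, by Fermat 18^(-1) ≡ 18^{95} ≡ 27 mod 97. Verify: 18 × 27 = 486 ≡ 1 mod 97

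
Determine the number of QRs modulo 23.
The squaring map on Z_23* is 2-to-1, so there are (22)/2 = 11 QRs.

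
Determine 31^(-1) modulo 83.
Since 83 is prime, by Fermat 31^(-1) ≡ 31^{81} ≡ 75 (mod 83). Verify: 31 × 75 = 2325 ≡ 1 (mod 83)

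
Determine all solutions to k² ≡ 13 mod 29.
The square roots of 13 mod 29 are 10 and 19. Verify: 10² = 100 ≡ 13 mod 29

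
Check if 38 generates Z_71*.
38^{35} ≡ 1 (mod 71) and 35 < 70, so ord_71(38) = 35 ≠ 70 and 38 is not a primitive root.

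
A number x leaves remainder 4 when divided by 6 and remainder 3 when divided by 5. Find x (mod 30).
M = 6 × 5 = 30. M₁ = 5, y₁ ≡ 5 (mod 6). M₂ = 6, y₂ ≡ 1 (mod 5). x = 4×5×5 + 3×6×1 ≡ 28 (mod 30)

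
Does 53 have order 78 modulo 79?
ord_79(53) divides 78. For each prime q|78: 53^{39}≡78, 53^{26}≡55, 53^{6}≡22, none ≡ 1. So 53 has order 78 and is a primitive root mod 79.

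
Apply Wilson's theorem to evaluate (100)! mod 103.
(102)! = (100)! × (101) × (102) ≡ -1 mod 103. So (100)! ≡ -1 × [(102)(101)]^(-1) ≡ 51 mod 103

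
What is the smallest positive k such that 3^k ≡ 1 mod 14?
Powers of 3 mod 14: 3^1≡3, 3^2≡9, 3^3≡13, 3^4≡11, 3^5≡5, 3^6≡1. ord_14(3) = 6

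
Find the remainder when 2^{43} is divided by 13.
By Fermat: 2^{12} ≡ 1 (mod 13). 43 = 3×12 + 7. So 2^{43} ≡ 2^{7} ≡ 11 (mod 13)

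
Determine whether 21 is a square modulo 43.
By Euler's criterion: 21^{21} ≡ 1 mod 43. Since this equals 1, 21 is a QR.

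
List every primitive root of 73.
There are φ(72) = 24 primitive roots mod 73: {5, 11, 13, 14, 15, 20, 26, 28, 29, 31, 33, 34, 39, 40, 42, 44, 45, 47, 53, 58, 59, 60, 62, 68}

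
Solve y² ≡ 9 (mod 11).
The square roots of 9 mod 11 are 3 and 8. Verify: 3² = 9 ≡ 9 (mod 11)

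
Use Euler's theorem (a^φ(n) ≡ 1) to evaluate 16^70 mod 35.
By Euler: 16^{24} ≡ 1 (mod 35) since gcd(16, 35) = 1. 70 = 2×24 + 22. So 16^{70} ≡ 16^{22} ≡ 16 (mod 35)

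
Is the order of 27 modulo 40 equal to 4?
Powers of 27 mod 40: 27^1≡27, 27^2≡9, 27^3≡3, 27^4≡1. First k with 27^k≡1 is k=4. Yes, ord_40(27) = 4.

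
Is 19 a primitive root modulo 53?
ord_53(19) divides 52. For each prime q|52: 19^{26}≡52, 19^{4}≡47, none ≡ 1. So 19 has order 52 and is a primitive root mod 53.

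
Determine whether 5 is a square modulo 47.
By Euler's criterion: 5^{23} ≡ 46 (mod 47). Since this equals -1 (≡ 46), 5 is not a QR.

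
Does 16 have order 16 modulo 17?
16^{2} ≡ 1 (mod 17) and 2 < 16, so ord_17(16) = 2 ≠ 16 and 16 is not a primitive root.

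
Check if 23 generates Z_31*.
23^{10} ≡ 1 mod 31 and 10 < 30, so ord_31(23) = 10 ≠ 30 and 23 is not a primitive root.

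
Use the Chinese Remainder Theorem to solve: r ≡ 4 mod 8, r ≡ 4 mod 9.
M = 8 × 9 = 72. M₁ = 9, y₁ ≡ 1 mod 8. M₂ = 8, y₂ ≡ 8 mod 9. r = 4×9×1 + 4×8×8 ≡ 4 mod 72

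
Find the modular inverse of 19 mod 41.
Since 41 is prime, by Fermat 19^(-1) ≡ 19^{39} ≡ 13 mod 41. Verify: 19 × 13 = 247 ≡ 1 mod 41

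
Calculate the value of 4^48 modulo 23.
Using Fermat: 4^{22} ≡ 1 (mod 23). 48 ≡ 4 (mod 22). So 4^{48} ≡ 4^{4} ≡ 3 (mod 23)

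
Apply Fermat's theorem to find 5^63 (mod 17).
By Fermat: 5^{16} ≡ 1 (mod 17). 63 = 3×16 + 15. So 5^{63} ≡ 5^{15} ≡ 7 (mod 17)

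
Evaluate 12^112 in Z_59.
Using Fermat: 12^{58} ≡ 1 (mod 59). 112 ≡ 54 (mod 58). So 12^{112} ≡ 12^{54} ≡ 35 (mod 59)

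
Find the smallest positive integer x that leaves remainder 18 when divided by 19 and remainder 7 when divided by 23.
M = 19 × 23 = 437. M₁ = 23, y₁ ≡ 5 (mod 19). M₂ = 19, y₂ ≡ 17 (mod 23). x = 18×23×5 + 7×19×17 ≡ 398 (mod 437)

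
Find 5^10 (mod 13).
By repeated squaring (mod 13): 5^{1}≡5, 5^{2}≡12, 5^{4}≡1, 5^{8}≡1. Then 5^{10} = 5^{8+2} ≡ 1 × 12 ≡ 12 (mod 13)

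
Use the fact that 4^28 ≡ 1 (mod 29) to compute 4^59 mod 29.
By Fermat: 4^{28} ≡ 1 (mod 29). 59 = 2×28 + 3. So 4^{59} ≡ 4^{3} ≡ 6 (mod 29)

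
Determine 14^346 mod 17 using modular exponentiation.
Using Fermat: 14^{16} ≡ 1 mod 17. 346 ≡ 10 mod 16. So 14^{346} ≡ 14^{10} ≡ 8 mod 17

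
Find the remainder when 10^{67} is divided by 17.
By Fermat: 10^{16} ≡ 1 mod 17. 67 = 4×16 + 3. So 10^{67} ≡ 10^{3} ≡ 14 mod 17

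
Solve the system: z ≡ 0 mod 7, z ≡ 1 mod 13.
M = 7 × 13 = 91. M₁ = 13, y₁ ≡ 6 mod 7. M₂ = 7, y₂ ≡ 2 mod 13. z = 0×13×6 + 1×7×2 ≡ 14 mod 91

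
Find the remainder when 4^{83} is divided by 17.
By Fermat: 4^{16} ≡ 1 (mod 17). 83 = 5×16 + 3. So 4^{83} ≡ 4^{3} ≡ 13 (mod 17)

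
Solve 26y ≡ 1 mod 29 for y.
Since 29 is prime, by Fermat 26^(-1) ≡ 26^{27} ≡ 19 mod 29. Verify: 26 × 19 = 494 ≡ 1 mod 29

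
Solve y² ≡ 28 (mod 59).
The square roots of 28 mod 59 are 21 and 38. Verify: 21² = 441 ≡ 28 (mod 59)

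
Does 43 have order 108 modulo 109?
43^{18} ≡ 1 mod 109 and 18 < 108, so ord_109(43) = 18 ≠ 108 and 43 is not a primitive root.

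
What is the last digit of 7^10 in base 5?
Using Fermat: 7^{4} ≡ 1 (mod 5). 10 ≡ 2 (mod 4). So 7^{10} ≡ 7^{2} ≡ 4 (mod 5)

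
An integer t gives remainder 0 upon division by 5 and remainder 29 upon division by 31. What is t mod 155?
M = 5 × 31 = 155. M₁ = 31, y₁ ≡ 1 mod 5. M₂ = 5, y₂ ≡ 25 mod 31. t = 0×31×1 + 29×5×25 ≡ 60 mod 155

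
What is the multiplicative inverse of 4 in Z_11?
Since 11 is prime, by Fermat 4^(-1) ≡ 4^{9} ≡ 3 (mod 11). Verify: 4 × 3 = 12 ≡ 1 (mod 11)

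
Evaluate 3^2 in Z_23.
3^{2} = 9 ≡ 9 mod 23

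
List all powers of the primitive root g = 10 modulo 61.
10^1, 10^2, ..., 10^{60} mod 61: [10, 39, 24, 57, 21, 27, 26, 16, 38, 14, 18, 58, 31, 5, 50, 12, 59, 41, 44, 13, 8, 19, 7, 9, 29, 46, 33, 25, 6, 60, 51, 22, 37, 4, 40, 34, 35, 45, 23, 47, 43, 3, 30, 56, 11, 49, 2, 20, 17, 48, 53, 42, 54, 52, 32, 15, 28, 36, 55, 1]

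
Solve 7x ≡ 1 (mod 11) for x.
Since 11 is prime, by Fermat 7^(-1) ≡ 7^{9} ≡ 8 (mod 11). Verify: 7 × 8 = 56 ≡ 1 (mod 11)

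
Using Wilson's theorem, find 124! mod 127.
(126)! = (124)! × (125) × (126) ≡ -1 (mod 127). So (124)! ≡ -1 × [(126)(125)]^(-1) ≡ 63 (mod 127)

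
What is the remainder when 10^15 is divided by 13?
Using Fermat: 10^{12} ≡ 1 mod 13. 15 ≡ 3 mod 12. So 10^{15} ≡ 10^{3} ≡ 12 mod 13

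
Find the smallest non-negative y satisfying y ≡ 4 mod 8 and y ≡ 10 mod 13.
M = 8 × 13 = 104. M₁ = 13, y₁ ≡ 5 mod 8. M₂ = 8, y₂ ≡ 5 mod 13. y = 4×13×5 + 10×8×5 ≡ 36 mod 104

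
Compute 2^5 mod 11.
By repeated squaring mod 11: 2^{1}≡2, 2^{2}≡4, 2^{4}≡5. Then 2^{5} = 2^{4+1} ≡ 5 × 2 ≡ 10 mod 11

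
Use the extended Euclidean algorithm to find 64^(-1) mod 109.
Extended GCD: 64(46) + 109(-27) = 1. So 64^(-1) ≡ 46 mod 109. Verify: 64 × 46 = 2944 ≡ 1 mod 109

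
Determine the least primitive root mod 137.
g = 3. Powers: [3, 9, 27, 81, 106, 44, 132, 122, 92, ...] generates all 136 non-zero residues.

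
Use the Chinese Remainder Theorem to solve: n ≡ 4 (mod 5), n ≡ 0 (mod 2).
M = 5 × 2 = 10. M₁ = 2, y₁ ≡ 3 (mod 5). M₂ = 5, y₂ ≡ 1 (mod 2). n = 4×2×3 + 0×5×1 ≡ 4 (mod 10)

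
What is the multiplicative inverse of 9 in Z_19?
Since 19 is prime, by Fermat 9^(-1) ≡ 9^{17} ≡ 17 (mod 19). Verify: 9 × 17 = 153 ≡ 1 (mod 19)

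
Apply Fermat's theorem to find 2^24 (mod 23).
By Fermat: 2^{22} ≡ 1 (mod 23). So 2^{24} = 2^{22} · 2^{2} ≡ 2^{2} ≡ 4 (mod 23)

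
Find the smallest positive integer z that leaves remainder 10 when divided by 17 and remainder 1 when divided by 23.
M = 17 × 23 = 391. M₁ = 23, y₁ ≡ 3 (mod 17). M₂ = 17, y₂ ≡ 19 (mod 23). z = 10×23×3 + 1×17×19 ≡ 231 (mod 391)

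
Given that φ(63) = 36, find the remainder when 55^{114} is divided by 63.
By Euler: 55^{36} ≡ 1 mod 63 since gcd(55, 63) = 1. 114 = 3×36 + 6. So 55^{114} ≡ 55^{6} ≡ 1 mod 63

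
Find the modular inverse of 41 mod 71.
Since 71 is prime, by Fermat 41^(-1) ≡ 41^{69} ≡ 26 (mod 71). Verify: 41 × 26 = 1066 ≡ 1 (mod 71)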